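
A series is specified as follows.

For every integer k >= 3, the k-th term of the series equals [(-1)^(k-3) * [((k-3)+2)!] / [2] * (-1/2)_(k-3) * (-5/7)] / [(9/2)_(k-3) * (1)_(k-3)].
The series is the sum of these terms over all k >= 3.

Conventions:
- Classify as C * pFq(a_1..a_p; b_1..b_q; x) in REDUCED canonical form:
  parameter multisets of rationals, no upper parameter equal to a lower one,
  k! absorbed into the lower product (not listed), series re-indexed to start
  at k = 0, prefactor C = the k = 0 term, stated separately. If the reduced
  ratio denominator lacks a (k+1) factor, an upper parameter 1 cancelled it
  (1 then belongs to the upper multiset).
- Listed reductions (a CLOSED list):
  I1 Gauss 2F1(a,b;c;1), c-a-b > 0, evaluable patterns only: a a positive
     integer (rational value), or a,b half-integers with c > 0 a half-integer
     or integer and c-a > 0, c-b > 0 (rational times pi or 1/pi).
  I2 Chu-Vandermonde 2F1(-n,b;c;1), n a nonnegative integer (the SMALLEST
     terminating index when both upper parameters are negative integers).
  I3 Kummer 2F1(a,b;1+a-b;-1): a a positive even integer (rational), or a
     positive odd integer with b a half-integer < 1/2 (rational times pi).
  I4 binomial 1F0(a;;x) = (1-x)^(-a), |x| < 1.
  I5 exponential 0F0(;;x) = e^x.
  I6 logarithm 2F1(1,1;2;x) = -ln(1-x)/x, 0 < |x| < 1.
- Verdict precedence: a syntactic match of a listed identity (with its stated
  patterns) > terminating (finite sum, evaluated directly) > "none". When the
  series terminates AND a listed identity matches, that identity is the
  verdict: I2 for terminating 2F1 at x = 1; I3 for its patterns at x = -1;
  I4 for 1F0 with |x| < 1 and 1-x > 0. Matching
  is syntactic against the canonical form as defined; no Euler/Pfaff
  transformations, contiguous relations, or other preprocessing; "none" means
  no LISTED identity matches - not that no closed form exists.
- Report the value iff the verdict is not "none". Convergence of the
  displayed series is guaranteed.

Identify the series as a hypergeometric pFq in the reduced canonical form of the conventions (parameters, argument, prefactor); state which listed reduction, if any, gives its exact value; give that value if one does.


Reduced: x = -1, 2F1, upper = {-1/2, 3}, lower = {9/2}, C = -5/7. Verdict: Kummer's theorem (I3) fires (x = -1; c = 9/2 equals 1+a-b for upper {-1/2, 3}: listed pattern). Its exact value is (-75/256) * pi.

First insight: x = (-1) and the factorial ratio (C = -5/7, x = -1) (k+a-1)!/(a-1)! is a rising factorial (a)_k.
Adjacent-term ratio: r(k) = (-1) * (k-1/2) (k+3) / [(k+9/2) (k+1)] - rational; roots negated = parameters, x = (-1), C = -5/7.


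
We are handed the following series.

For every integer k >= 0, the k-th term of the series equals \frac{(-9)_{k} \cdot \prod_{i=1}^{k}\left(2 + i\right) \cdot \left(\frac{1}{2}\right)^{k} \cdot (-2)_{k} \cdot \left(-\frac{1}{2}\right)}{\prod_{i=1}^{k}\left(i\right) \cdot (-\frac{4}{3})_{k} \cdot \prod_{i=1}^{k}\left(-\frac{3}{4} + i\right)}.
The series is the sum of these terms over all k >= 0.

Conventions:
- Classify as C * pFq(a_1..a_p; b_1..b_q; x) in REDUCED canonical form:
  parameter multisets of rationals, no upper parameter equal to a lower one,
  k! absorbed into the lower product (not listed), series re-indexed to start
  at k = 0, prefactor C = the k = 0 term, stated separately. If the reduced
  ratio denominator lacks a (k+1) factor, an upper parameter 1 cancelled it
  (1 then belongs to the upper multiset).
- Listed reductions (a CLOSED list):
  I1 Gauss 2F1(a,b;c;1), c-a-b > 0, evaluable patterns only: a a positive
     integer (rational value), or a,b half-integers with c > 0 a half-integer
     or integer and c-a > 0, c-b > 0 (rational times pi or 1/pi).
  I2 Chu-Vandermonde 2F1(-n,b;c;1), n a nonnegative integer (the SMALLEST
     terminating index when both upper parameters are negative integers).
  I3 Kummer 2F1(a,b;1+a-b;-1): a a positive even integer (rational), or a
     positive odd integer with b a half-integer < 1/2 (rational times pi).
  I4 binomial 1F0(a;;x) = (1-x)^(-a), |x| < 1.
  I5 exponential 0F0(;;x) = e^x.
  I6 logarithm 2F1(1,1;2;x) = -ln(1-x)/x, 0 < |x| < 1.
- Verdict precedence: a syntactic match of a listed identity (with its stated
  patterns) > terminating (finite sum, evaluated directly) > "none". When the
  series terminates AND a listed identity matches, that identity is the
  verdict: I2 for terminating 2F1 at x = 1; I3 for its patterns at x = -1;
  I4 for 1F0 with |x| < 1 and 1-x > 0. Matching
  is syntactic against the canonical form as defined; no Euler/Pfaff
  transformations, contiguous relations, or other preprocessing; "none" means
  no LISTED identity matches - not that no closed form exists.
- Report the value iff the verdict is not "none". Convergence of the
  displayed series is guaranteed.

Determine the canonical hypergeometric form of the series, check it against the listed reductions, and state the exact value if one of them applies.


Key observation: with t_0 = -\frac{1}{2}, the lower running product (C = -1/2) is a rising factorial.
Consecutive-term ratio: r(k) = \frac{1}{2} * (k-9) (k-2) (k+3) / [(k-\frac{4}{3}) (k+\frac{1}{4}) (k+1)] - rational in k. x = \frac{1}{2}; t_0 = -\frac{1}{2}; negate the roots.

Canonical form: C = -\frac{1}{2} times 3F2 with upper {-9, -2, 3}, lower {-\frac{4}{3}, \frac{1}{4}}, x = \frac{1}{2}. Verdict: terminating (-2 upstairs). 3 nonzero terms in all; added directly. Value: -\frac{3688}{5}.


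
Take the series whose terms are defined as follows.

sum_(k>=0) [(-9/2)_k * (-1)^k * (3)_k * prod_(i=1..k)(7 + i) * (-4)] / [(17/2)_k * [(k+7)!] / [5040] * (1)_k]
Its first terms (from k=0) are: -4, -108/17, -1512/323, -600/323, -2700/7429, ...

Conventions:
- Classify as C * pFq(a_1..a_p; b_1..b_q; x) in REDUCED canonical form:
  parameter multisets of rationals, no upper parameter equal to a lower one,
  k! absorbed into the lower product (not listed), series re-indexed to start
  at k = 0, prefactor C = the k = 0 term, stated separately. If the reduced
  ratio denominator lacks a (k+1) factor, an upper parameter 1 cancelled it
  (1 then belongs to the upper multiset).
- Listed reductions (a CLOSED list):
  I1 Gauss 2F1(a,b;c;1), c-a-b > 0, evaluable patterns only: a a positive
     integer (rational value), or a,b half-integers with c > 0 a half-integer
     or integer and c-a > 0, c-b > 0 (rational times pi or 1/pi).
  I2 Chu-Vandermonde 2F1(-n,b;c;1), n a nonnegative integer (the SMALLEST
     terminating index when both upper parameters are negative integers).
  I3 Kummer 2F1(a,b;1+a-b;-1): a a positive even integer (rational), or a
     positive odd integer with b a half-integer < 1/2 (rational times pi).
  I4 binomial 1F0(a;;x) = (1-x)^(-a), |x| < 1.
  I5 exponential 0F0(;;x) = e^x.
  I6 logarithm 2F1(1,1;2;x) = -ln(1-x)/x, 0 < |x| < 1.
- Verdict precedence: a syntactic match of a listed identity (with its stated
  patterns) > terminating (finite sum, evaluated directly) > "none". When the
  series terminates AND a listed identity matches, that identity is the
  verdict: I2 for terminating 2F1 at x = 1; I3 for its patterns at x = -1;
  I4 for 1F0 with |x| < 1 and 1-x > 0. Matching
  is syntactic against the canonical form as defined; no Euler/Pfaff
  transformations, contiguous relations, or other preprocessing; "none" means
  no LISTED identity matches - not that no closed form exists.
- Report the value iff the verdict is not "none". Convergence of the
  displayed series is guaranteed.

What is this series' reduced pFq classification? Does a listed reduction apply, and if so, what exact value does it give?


Key step: x = (-1) and the parameter 8 appears in both the upper and lower lists and cancels.
Consecutive-term ratio: r(k) = (-1) * (k-9/2) (k+3) / [(k+17/2) (k+1)] - rational in k, leading ratio (-1); with t_0 = -4, classification follows.

At argument -1: a 2F1 with upper {-9/2, 3}, lower {17/2}, scaled by C = -4. Verdict: Kummer's theorem (I3) applies (x = -1; c = 17/2 equals 1+a-b for upper {-9/2, 3}: listed pattern). Its exact value is (-45045/8192) * pi.


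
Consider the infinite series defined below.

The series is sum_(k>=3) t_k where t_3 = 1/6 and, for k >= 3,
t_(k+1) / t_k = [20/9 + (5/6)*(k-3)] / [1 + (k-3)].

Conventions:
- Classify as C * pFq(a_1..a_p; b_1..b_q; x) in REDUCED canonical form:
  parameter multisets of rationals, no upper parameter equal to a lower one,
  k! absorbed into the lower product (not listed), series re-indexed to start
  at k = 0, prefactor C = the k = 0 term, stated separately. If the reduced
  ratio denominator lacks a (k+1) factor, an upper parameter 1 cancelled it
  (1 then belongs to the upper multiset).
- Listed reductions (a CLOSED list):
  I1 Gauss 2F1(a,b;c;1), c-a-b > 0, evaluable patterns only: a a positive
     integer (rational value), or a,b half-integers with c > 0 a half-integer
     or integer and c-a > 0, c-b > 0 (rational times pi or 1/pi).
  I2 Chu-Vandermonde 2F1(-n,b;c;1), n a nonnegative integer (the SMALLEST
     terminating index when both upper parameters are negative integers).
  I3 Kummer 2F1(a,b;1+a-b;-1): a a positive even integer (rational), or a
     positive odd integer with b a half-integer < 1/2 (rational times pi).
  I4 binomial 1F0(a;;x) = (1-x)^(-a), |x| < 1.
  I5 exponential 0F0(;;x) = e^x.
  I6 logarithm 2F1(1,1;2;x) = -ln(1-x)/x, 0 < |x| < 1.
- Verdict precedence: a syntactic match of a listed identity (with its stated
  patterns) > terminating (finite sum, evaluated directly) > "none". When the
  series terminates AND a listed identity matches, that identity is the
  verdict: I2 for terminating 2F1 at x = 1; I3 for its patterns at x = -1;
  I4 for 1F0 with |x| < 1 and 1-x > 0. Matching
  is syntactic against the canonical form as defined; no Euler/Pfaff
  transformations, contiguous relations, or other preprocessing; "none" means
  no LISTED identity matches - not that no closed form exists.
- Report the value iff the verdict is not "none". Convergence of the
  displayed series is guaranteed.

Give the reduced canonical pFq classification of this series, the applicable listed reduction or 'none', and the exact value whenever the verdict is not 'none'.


At argument 5/6: a 1F0 with upper {8/3}, lower {-}, scaled by C = 1/6. Verdict: binomial (I4) matches (the 1F0 binomial series: exponent -8/3, x = 5/6). Hence: (1/6) * (1/6)^(-8/3).

Key observation: t_0 being 1/6, roots of the ratio polynomials (prefactor 1/6) are the negated parameters.
Term ratio: r(k) = (5/6) * (k+8/3) / [(k+1)] - rational in k, leading ratio (5/6); with t_0 = 1/6, classification follows.


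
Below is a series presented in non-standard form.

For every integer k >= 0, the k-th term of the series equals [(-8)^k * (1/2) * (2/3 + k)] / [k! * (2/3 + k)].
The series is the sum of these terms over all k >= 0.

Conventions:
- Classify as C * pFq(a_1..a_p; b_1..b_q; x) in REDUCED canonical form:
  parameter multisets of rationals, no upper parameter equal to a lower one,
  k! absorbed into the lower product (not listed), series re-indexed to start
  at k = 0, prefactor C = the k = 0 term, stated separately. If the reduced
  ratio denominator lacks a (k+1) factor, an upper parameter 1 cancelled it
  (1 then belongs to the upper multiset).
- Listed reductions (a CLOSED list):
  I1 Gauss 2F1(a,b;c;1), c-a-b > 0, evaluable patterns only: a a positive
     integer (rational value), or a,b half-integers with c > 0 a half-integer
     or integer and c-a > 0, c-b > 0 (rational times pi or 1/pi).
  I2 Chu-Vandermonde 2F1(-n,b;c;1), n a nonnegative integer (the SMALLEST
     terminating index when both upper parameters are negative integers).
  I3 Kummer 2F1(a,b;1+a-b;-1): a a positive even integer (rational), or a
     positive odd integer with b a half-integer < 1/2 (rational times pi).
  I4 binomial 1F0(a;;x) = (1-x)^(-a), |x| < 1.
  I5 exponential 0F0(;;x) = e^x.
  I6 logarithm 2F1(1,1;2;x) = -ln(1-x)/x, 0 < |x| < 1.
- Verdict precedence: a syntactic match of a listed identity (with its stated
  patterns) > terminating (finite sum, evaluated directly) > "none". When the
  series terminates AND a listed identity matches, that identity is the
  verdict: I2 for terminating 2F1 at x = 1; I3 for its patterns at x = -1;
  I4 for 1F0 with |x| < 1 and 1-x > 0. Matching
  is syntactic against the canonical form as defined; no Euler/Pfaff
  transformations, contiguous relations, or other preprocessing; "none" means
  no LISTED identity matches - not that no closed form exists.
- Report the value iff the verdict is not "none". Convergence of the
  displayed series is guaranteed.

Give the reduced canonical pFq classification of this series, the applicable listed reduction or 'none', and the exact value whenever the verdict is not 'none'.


The tell: x = (-8) and the factor k + 2/3 cancels (top and bottom), leaving C = 1/2, x = -8.
Consecutive-term ratio: r(k) = (-8) * 1 / [(k+1)] - rational in k, leading ratio (-8); with t_0 = 1/2, classification follows.

With C = 1/2: the canonical form is 0F0(-; -; -8). Verdict at x = -8: the I5 exponential reduction matches (the 0F0 exponential series at x = -8). Sum: (1/2) * e^(-8).


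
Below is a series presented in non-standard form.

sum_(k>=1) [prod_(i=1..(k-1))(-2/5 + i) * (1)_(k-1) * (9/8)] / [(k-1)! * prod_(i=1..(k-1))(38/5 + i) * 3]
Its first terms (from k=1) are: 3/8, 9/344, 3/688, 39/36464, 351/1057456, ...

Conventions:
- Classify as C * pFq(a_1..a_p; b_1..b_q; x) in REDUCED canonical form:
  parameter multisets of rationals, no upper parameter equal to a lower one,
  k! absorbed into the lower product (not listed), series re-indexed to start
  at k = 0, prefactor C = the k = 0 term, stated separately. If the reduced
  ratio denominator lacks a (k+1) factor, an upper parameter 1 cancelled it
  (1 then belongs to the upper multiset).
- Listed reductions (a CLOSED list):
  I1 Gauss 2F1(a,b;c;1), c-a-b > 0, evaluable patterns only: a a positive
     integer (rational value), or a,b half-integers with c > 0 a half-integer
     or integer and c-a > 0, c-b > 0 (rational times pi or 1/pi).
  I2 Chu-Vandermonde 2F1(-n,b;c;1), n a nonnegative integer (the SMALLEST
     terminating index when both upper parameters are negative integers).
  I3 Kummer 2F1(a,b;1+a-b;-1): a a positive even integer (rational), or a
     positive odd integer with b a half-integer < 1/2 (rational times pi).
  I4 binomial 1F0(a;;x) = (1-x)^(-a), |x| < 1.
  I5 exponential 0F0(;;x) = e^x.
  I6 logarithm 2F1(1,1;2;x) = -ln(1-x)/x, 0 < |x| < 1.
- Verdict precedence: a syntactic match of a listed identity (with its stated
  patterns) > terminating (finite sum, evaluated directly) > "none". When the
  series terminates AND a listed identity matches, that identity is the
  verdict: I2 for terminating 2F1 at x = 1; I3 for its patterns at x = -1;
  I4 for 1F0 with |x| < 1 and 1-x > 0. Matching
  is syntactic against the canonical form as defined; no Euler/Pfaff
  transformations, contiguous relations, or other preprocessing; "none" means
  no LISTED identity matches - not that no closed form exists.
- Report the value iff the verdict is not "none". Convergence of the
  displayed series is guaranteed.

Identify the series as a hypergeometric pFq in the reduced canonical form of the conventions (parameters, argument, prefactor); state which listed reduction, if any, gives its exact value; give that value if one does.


Classification (C = 3/8): 2F1 with upper {3/5, 1}, lower {43/5}, argument x = 1. Verdict: this is Gauss (I1, integer-parameter pattern) (x = 1: the Gamma ratio telescopes since c-a-b = 7 > 0 and a = 1 in Z>0). Exact value: 57/140.

Structural cue: with t_0 = 3/8, the constant factors (prefactor 3/8) combine into one prefactor.
Step ratio: r(k) = 1 * (k+3/5) (k+1) / [(k+43/5) (k+1)] - rational; roots negated = parameters, x = 1, C = 3/8.


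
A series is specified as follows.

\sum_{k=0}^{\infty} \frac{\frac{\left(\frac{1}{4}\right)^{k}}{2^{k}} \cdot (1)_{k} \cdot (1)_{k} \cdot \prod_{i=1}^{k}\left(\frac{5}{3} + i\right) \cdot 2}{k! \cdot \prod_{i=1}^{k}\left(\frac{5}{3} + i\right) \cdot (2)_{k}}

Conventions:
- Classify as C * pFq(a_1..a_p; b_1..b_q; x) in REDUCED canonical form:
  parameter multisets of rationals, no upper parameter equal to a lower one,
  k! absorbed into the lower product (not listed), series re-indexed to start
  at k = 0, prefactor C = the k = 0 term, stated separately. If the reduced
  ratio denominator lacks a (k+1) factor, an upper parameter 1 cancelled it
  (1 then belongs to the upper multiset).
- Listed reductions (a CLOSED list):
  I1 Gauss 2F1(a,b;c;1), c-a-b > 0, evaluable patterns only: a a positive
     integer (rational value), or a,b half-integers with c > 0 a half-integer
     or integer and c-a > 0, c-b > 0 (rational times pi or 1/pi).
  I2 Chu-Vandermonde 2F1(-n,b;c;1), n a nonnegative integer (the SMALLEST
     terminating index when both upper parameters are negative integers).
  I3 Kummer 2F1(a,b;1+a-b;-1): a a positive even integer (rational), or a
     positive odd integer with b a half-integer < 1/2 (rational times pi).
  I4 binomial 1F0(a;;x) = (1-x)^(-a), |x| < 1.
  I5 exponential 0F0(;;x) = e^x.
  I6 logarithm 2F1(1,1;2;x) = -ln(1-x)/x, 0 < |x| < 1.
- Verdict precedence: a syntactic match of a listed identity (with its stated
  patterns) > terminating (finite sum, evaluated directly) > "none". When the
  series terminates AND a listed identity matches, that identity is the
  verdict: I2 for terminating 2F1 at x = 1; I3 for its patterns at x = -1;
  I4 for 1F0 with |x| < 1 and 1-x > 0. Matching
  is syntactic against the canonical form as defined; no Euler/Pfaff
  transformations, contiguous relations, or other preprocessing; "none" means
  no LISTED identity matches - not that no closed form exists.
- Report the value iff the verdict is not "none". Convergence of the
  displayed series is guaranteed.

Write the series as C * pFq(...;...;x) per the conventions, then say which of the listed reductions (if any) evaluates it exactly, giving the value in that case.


Reduced: x = \frac{1}{8}, 2F1, upper = {1, 1}, lower = {2}, C = 2. Verdict: the logarithmic series (I6) matches (the logarithm: parameters (1,1;2), x = \frac{1}{8}). Its exact value is \left(-16\right) \cdot \ln\left(\frac{7}{8}\right).

Key observation: t_0 being 2, the two k-th powers (C = 2, x = 1/8) combine into one argument.
Term ratio: r(k) = \frac{1}{8} * (k+1) (k+1) / [(k+2) (k+1)] ; factor over Q: parameters, x = \frac{1}{8}, and C = 2.


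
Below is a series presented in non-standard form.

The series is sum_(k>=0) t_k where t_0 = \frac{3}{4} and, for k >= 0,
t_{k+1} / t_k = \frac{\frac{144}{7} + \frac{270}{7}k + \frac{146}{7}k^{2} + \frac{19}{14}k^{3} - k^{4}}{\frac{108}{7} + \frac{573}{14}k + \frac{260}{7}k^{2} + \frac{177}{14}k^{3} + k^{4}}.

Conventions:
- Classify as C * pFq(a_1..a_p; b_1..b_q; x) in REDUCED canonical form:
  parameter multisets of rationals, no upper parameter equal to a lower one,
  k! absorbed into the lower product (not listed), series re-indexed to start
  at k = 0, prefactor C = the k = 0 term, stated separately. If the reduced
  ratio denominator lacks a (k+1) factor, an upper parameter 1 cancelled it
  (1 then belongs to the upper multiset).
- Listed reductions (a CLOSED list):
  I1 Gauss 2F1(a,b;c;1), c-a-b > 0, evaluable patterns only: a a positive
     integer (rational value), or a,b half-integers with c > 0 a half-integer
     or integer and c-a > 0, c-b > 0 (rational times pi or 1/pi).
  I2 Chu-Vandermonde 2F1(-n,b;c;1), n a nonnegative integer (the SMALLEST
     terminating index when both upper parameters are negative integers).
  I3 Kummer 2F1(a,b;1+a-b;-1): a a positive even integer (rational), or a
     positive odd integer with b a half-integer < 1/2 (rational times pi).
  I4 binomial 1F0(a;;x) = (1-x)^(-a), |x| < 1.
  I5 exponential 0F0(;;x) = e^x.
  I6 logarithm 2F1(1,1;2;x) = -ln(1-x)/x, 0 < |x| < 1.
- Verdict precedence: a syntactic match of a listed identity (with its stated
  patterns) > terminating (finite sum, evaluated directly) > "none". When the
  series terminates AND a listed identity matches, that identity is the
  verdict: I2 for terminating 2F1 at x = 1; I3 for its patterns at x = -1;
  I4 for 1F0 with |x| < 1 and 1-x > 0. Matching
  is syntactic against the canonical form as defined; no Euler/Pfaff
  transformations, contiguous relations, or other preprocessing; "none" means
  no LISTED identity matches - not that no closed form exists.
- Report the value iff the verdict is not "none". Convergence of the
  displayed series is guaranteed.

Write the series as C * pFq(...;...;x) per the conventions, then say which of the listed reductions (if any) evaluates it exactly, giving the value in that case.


The series (x = -1) is 2F1: upper {-6, 2}, lower {9}, prefactor \frac{3}{4}. Verdict: Kummer (I3) matches (x = -1; c = 9 equals 1+a-b for upper {-6, 2}: listed pattern). Value: 3.

The tell: with t_0 = \frac{3}{4}, the expanded ratio factors over Q; C = 3/4, roots give parameters.
Step ratio: r(k) = -1 * (k-6) (k+2) / [(k+9) (k+1)] - rational in k. x = -1; t_0 = \frac{3}{4}; negate the roots.


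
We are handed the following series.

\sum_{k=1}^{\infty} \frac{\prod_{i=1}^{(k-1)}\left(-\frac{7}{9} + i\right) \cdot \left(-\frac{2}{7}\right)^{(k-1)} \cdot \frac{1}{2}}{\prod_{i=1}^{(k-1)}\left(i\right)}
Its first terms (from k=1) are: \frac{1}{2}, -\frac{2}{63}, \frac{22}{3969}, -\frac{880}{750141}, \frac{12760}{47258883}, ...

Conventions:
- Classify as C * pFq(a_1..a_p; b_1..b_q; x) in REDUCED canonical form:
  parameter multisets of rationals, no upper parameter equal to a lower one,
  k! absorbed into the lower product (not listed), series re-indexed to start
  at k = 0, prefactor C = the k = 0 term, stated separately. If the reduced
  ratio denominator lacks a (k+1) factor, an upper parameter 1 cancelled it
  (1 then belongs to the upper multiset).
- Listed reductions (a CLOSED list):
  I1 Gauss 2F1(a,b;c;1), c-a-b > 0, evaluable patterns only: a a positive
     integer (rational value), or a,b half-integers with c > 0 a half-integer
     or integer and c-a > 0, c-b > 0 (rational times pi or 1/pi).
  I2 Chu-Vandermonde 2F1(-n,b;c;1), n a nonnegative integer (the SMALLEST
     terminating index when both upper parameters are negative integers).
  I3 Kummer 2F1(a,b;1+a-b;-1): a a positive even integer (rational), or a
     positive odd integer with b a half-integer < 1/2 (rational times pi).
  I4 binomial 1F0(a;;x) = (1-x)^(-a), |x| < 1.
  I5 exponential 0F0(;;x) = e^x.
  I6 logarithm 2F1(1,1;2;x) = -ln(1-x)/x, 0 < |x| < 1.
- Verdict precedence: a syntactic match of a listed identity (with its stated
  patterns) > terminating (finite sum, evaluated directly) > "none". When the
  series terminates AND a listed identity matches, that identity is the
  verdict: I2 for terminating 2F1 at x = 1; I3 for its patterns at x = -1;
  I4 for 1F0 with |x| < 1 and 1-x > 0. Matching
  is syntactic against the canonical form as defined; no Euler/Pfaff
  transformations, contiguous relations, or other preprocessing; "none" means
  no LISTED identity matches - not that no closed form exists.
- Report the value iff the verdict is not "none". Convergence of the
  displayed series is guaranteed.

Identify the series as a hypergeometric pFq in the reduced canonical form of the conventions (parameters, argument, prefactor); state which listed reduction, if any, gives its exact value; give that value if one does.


With C = \frac{1}{2}: the canonical form is 1F0(\frac{2}{9}; -; -\frac{2}{7}). Verdict: the I4 binomial reduction matches (the 1F0 binomial series: exponent -2/9, x = -\frac{2}{7}). Value: \frac{1}{2} \cdot \left(\frac{9}{7}\right)^{-\frac{2}{9}}.

Key observation: from the first term \frac{1}{2}: the product of the first k integers (C = 1/2) is k!.
Term ratio: r(k) = -\frac{2}{7} * (k+\frac{2}{9}) / [(k+1)] - rational; roots negated = parameters, x = -\frac{2}{7}, C = \frac{1}{2}.


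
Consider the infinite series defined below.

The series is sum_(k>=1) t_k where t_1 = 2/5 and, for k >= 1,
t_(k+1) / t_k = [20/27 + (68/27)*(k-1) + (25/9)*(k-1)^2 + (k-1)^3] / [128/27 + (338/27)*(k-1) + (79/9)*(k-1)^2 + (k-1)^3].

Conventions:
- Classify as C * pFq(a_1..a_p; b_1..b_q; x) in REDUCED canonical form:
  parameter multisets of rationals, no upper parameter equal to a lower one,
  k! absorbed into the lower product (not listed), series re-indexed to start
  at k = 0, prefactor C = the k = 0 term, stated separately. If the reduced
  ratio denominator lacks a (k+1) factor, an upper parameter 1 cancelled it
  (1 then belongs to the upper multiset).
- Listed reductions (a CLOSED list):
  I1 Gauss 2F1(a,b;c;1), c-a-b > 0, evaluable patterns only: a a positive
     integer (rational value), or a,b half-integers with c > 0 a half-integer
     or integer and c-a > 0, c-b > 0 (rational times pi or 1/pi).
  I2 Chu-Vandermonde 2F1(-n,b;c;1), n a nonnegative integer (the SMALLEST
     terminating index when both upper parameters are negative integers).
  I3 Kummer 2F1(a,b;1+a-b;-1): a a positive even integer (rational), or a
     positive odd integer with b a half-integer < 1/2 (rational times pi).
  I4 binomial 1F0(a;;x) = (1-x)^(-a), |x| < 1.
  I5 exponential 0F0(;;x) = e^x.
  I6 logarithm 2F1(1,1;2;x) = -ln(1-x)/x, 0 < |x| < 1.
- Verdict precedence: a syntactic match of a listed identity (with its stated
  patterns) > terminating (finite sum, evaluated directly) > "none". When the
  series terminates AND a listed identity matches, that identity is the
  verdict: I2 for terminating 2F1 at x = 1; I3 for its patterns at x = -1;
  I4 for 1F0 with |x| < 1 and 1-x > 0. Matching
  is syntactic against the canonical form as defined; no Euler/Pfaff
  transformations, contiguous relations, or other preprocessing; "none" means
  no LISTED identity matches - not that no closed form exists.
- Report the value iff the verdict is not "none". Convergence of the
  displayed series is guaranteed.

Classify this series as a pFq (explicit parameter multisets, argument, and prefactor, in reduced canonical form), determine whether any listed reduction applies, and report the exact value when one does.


Prefactor 2/5, argument 1: 2F1 with upper {1, 10/9} over lower {64/9}. Verdict: Gauss (I1, integer-parameter pattern) fires (x = 1: the Gamma ratio telescopes since c-a-b = 5 > 0 and a = 1 in Z>0). Sum: 22/45.

Key observation: with t_0 = 2/5, factor the ratio over Q (C = 2/5, x = 1): negated roots = parameters.
Consecutive-term ratio: r(k) = 1 * (k+1) (k+10/9) / [(k+64/9) (k+1)] - rational in k, leading ratio 1; with t_0 = 2/5, classification follows.


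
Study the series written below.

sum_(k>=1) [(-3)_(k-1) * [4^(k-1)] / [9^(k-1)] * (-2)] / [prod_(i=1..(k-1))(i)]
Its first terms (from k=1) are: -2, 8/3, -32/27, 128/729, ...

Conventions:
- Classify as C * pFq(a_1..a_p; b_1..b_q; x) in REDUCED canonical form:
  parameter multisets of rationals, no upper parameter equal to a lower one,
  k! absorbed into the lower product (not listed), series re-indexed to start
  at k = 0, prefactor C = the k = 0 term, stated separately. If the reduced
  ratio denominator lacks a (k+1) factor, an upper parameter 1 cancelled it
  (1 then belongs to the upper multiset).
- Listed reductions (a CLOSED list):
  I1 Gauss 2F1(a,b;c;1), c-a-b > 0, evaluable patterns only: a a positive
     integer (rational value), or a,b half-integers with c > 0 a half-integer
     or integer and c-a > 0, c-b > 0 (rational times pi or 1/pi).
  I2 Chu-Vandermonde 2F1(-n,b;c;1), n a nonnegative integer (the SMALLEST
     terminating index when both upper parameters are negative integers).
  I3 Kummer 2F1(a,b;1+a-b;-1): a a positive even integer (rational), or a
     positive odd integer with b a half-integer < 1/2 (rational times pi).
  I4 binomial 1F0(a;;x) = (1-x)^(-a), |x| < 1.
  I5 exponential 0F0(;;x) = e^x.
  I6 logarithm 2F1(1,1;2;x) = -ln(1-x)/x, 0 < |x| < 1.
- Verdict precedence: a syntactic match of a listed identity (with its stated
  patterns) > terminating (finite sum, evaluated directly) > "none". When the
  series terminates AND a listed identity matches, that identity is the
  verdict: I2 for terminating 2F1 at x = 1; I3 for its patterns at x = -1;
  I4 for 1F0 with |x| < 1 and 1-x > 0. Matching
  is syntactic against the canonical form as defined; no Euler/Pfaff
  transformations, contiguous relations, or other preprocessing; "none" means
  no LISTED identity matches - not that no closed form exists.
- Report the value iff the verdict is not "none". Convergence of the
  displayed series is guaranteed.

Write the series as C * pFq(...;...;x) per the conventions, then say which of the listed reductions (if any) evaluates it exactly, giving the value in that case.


At argument 4/9: a 1F0 with upper {-3}, lower {-}, scaled by C = -2. Verdict: the I4 binomial reduction applies (the 1F0 binomial series: exponent 3, x = 4/9). Value: -250/729.

Structural cue: from the first term -2: the two geometric factors (C = -2) combine into one argument.
Term ratio: r(k) = (4/9) * (k-3) / [(k+1)] - rational in k. x = (4/9); t_0 = -2; negate the roots.


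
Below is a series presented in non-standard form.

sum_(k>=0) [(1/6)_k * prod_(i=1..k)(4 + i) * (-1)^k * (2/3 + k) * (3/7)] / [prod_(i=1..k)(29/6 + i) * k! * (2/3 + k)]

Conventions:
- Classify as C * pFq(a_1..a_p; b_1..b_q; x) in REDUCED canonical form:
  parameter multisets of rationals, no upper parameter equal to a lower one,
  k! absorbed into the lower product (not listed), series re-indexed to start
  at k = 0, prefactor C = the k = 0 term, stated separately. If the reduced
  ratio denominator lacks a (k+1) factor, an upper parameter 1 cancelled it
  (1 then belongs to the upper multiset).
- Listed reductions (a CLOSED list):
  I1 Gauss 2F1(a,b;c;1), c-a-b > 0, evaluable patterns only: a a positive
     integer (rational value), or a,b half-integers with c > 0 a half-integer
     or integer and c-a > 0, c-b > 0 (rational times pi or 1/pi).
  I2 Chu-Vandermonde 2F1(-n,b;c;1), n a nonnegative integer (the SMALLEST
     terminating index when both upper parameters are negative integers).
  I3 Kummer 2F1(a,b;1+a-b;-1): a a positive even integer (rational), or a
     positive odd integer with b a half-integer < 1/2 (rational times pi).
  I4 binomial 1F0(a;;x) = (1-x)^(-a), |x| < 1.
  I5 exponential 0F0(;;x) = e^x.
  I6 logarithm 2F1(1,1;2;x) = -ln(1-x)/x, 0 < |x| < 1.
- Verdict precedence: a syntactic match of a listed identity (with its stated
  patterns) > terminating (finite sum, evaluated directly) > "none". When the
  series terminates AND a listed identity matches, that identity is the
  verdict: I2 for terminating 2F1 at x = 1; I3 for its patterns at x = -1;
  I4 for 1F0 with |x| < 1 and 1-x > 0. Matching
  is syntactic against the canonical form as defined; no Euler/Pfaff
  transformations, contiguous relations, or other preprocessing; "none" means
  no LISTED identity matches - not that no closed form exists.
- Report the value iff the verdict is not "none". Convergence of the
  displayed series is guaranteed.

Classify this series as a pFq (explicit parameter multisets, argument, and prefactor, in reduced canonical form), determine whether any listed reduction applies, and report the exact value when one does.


The tell: x = (-1) and striking the common factor k + 2/3 reduces the term (C = 3/7, x = -1).
Adjacent-term ratio: r(k) = (-1) * (k+1/6) (k+5) / [(k+35/6) (k+1)] ; factor over Q: parameters, x = (-1), and C = 3/7.

At argument -1: a 2F1 with upper {1/6, 5}, lower {35/6}, scaled by C = 3/7. Verdict: none - this 2F1 at x = -1 matches no listed pattern, and upper {1/6, 5} holds no stopper.


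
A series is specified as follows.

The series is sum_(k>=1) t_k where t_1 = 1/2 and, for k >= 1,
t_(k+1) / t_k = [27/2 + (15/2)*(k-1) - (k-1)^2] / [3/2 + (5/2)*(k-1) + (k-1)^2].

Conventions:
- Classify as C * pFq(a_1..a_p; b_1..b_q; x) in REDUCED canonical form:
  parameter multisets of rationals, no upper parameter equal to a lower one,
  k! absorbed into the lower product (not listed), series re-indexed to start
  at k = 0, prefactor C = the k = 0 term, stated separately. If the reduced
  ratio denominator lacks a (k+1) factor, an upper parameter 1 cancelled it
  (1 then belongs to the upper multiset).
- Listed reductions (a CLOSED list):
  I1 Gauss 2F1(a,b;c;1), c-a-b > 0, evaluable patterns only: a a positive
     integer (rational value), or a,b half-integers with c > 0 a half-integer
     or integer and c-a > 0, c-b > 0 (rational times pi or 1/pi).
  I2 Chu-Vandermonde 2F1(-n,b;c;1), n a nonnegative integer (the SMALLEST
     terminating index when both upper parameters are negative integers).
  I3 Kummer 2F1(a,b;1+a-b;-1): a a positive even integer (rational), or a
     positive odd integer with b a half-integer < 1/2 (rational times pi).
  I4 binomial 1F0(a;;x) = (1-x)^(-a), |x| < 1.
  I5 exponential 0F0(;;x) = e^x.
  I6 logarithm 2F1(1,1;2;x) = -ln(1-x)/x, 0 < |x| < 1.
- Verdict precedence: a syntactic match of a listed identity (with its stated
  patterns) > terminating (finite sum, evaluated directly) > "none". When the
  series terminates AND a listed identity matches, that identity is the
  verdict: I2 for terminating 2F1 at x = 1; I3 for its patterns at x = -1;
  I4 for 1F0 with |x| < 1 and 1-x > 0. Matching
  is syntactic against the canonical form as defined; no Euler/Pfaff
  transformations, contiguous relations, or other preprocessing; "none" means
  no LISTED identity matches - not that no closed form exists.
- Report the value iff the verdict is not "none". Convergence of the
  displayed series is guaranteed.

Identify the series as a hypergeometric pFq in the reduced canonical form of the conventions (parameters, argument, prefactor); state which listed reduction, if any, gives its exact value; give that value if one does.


x = -1 here; the reduced form reads 1F0, upper {-9}, lower {-}, C = 1/2. Verdict: terminating. With -9 upstairs the series is a 10-term polynomial sum; evaluated term by term. Value: 256.

Key step: from the first term 1/2: the expanded ratio factors over Q; C = 1/2, roots give parameters.
Ratio: r(k) = (-1) * (k-9) / [(k+1)] - rational in k, leading ratio (-1); with t_0 = 1/2, classification follows.


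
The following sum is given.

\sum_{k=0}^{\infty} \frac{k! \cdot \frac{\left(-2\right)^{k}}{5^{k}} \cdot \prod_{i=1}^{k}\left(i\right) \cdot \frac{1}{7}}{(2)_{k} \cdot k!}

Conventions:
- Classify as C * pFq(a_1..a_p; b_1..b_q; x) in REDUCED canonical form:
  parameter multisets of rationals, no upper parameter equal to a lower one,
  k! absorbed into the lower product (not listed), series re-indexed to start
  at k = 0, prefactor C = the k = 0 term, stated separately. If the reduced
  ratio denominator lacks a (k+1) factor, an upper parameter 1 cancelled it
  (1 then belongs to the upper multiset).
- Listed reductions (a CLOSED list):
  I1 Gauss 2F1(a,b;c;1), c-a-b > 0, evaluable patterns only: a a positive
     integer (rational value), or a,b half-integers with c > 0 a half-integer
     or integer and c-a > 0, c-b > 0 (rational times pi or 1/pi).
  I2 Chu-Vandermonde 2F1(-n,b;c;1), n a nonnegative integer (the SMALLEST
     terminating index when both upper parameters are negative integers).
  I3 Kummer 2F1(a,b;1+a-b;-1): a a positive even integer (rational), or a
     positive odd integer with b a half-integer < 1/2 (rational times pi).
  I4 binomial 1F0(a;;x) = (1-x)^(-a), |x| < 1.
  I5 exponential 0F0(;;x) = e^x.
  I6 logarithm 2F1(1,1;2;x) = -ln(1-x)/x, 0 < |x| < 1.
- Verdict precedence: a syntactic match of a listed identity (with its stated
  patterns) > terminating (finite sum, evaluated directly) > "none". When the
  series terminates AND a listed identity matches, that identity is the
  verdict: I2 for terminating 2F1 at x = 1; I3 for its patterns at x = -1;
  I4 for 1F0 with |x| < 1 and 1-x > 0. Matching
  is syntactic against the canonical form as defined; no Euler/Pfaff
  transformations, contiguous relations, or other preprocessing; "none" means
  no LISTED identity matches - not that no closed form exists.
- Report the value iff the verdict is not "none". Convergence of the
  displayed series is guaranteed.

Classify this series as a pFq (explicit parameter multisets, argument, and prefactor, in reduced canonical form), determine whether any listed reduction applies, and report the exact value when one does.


Structural cue: with t_0 = \frac{1}{7}, the two geometric factors (C = 1/7, x = -2/5) combine into one argument.
Step ratio: r(k) = -\frac{2}{5} * (k+1) (k+1) / [(k+2) (k+1)] - rational in k, leading ratio -\frac{2}{5}; with t_0 = \frac{1}{7}, classification follows.

This is \frac{1}{7} * 2F1(1, 1; 2; -\frac{2}{5}) in reduced canonical form. Verdict: the I6 logarithm reduction fires (the logarithm: parameters (1,1;2), x = -\frac{2}{5}). Sum: \frac{5}{14} \cdot \ln\left(\frac{7}{5}\right).


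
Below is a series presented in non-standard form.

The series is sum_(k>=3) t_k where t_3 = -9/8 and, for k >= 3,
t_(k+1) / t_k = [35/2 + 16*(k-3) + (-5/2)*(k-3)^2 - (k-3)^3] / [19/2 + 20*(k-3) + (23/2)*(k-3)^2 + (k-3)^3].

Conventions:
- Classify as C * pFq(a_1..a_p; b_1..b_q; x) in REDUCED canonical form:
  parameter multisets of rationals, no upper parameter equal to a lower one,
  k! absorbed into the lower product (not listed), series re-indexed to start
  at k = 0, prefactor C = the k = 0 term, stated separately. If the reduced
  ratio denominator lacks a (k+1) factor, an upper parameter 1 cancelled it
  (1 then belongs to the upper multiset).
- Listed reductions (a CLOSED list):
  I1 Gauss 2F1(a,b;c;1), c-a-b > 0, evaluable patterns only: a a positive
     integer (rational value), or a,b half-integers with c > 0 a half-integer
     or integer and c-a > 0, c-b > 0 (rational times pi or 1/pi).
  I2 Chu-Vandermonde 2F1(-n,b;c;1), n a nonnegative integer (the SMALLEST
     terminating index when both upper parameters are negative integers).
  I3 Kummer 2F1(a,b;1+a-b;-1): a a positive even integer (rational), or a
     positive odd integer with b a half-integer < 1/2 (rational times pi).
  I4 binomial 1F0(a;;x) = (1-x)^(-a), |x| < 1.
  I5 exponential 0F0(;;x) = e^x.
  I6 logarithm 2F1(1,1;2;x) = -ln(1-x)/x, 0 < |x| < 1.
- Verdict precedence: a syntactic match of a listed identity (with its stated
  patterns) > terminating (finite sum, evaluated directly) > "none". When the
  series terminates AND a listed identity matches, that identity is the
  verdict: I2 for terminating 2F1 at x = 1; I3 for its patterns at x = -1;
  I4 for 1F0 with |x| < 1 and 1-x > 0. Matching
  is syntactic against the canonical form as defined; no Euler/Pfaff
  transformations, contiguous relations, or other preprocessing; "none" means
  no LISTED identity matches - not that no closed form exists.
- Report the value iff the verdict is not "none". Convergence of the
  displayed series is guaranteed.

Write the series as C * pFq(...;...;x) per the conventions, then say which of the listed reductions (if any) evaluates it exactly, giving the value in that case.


x = -1 here; the reduced form reads 2F1, upper {-7/2, 5}, lower {19/2}, C = -9/8. Verdict: Kummer (I3) fires (x = -1; c = 19/2 equals 1+a-b for upper {-7/2, 5}: listed pattern). Exact value: (-6891885/4194304) * pi.

Key step: from the first term -9/8: factor the ratio over Q (prefactor -9/8): negated roots = parameters.
Term ratio: r(k) = (-1) * (k-7/2) (k+5) / [(k+19/2) (k+1)] ; factor over Q: parameters, x = (-1), and C = -9/8.


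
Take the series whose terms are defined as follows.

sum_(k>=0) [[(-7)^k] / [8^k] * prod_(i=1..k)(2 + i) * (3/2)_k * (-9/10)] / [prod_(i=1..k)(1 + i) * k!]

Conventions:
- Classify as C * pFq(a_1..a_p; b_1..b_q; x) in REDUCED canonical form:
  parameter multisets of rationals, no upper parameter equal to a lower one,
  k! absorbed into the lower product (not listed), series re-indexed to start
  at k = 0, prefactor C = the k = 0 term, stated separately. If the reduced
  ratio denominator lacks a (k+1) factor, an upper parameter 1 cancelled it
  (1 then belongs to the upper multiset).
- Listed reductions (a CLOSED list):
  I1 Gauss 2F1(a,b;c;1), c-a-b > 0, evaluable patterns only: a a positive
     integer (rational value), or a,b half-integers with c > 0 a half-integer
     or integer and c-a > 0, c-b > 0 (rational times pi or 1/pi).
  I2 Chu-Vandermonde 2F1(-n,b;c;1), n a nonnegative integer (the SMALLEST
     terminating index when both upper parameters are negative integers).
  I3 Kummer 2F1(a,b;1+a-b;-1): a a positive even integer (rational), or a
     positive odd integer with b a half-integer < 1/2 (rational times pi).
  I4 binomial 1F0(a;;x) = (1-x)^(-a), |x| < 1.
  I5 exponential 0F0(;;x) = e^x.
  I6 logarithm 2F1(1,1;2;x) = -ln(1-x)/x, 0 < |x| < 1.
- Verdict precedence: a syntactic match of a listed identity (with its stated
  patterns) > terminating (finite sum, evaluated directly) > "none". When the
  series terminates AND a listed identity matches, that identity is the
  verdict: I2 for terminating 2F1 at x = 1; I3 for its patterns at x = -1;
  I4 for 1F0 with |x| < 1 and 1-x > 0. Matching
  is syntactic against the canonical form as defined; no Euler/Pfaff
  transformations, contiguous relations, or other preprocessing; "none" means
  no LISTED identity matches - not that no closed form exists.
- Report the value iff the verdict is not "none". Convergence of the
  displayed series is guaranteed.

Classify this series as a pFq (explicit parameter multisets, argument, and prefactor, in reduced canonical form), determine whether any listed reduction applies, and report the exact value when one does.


This is -9/10 * 2F1(3/2, 3; 2; -7/8) in reduced canonical form. Verdict: none. Every listed pattern misses the 2F1 form at -7/8, upper {3/2, 3}.

The tell: from the first term -9/10: the running product (C = -9/10) telescopes to a rising factorial.
Adjacent-term ratio: r(k) = (-7/8) * (k+3/2) (k+3) / [(k+2) (k+1)] - rational in k, leading ratio (-7/8); with t_0 = -9/10, classification follows.
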